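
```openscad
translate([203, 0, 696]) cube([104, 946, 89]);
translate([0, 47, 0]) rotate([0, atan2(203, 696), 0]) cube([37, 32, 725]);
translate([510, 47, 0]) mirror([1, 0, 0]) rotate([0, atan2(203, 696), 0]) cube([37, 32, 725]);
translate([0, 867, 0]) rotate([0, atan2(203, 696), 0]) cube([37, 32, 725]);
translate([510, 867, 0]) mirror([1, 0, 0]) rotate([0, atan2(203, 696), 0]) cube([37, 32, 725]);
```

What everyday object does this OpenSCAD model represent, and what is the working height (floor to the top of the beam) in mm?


A sawhorse. The overall height is 785 mm.

A beam across two mirrored pairs of raked legs — a sawhorse. The beam's underside is at z = 696 (matching the legs' vertical rise in atan2(203, 696)) and the beam is 89 mm tall, so its top is at 696 + 89 = 785 mm. The raked legs top out at the beam's underside, so that is the highest point.


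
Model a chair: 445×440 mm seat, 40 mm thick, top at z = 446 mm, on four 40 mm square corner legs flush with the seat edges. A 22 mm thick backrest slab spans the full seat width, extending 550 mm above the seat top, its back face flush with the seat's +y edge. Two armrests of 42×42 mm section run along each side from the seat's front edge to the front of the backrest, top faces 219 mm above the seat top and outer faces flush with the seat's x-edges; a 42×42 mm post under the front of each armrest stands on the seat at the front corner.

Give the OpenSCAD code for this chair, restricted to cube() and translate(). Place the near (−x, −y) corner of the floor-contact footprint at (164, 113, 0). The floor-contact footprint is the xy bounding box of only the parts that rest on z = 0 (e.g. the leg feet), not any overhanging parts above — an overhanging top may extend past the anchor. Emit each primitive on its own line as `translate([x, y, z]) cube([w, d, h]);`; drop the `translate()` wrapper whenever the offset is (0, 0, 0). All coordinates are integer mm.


translate([164, 113, 406]) cube([445, 440, 40]);
translate([164, 113, 0]) cube([40, 40, 406]);
translate([569, 113, 0]) cube([40, 40, 406]);
translate([164, 513, 0]) cube([40, 40, 406]);
translate([569, 513, 0]) cube([40, 40, 406]);
translate([164, 531, 446]) cube([445, 22, 550]);
translate([164, 113, 623]) cube([42, 418, 42]);
translate([567, 113, 623]) cube([42, 418, 42]);
translate([164, 113, 446]) cube([42, 42, 177]);
translate([567, 113, 446]) cube([42, 42, 177]);


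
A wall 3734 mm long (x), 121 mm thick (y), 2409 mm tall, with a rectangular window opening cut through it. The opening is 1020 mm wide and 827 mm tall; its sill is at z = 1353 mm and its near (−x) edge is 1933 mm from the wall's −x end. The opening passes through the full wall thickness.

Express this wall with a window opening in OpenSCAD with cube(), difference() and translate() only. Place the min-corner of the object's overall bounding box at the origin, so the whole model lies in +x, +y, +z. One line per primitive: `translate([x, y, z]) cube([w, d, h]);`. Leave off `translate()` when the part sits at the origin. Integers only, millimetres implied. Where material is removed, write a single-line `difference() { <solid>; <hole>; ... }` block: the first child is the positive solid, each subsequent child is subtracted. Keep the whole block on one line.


difference() { cube([3734, 121, 2409]); translate([1933, 0, 1353]) cube([1020, 121, 827]); }


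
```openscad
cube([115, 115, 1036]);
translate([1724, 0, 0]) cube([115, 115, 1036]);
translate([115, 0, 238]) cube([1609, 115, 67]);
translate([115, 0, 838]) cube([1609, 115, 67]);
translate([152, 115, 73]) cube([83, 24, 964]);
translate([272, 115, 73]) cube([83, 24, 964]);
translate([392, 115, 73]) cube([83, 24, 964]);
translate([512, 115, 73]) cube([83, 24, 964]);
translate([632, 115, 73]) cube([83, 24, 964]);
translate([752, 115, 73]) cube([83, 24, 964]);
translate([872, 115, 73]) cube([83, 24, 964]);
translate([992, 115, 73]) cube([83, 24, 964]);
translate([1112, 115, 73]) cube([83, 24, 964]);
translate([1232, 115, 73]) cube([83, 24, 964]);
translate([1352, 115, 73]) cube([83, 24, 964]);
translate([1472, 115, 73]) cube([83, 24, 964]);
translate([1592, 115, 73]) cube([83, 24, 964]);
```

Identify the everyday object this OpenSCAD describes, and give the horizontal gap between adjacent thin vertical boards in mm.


A fence section. The picket gap is 37 mm.

Two posts, two rails, 13 pickets — a fence section. Span 1609 mm holds 13 pickets of 83 mm with 14 equal gaps: ⌊(1609 − 13·83) / 14⌋ = 37 mm.


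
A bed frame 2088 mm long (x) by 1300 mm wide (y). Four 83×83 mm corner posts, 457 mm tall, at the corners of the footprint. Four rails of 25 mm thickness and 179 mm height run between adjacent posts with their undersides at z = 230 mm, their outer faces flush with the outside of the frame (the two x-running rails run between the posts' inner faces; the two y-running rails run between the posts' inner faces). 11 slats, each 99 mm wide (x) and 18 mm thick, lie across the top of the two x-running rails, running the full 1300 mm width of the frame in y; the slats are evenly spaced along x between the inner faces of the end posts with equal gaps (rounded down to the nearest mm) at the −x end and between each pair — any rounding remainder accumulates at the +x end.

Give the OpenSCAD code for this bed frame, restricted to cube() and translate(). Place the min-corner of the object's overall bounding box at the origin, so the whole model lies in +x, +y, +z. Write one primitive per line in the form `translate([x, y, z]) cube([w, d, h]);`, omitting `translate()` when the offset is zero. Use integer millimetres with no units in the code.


cube([83, 83, 457]);
translate([0, 1217, 0]) cube([83, 83, 457]);
translate([2005, 0, 0]) cube([83, 83, 457]);
translate([2005, 1217, 0]) cube([83, 83, 457]);
translate([83, 0, 230]) cube([1922, 25, 179]);
translate([83, 1275, 230]) cube([1922, 25, 179]);
translate([0, 83, 230]) cube([25, 1134, 179]);
translate([2063, 83, 230]) cube([25, 1134, 179]);
translate([152, 0, 409]) cube([99, 1300, 18]);
translate([320, 0, 409]) cube([99, 1300, 18]);
translate([488, 0, 409]) cube([99, 1300, 18]);
translate([656, 0, 409]) cube([99, 1300, 18]);
translate([824, 0, 409]) cube([99, 1300, 18]);
translate([992, 0, 409]) cube([99, 1300, 18]);
translate([1160, 0, 409]) cube([99, 1300, 18]);
translate([1328, 0, 409]) cube([99, 1300, 18]);
translate([1496, 0, 409]) cube([99, 1300, 18]);
translate([1664, 0, 409]) cube([99, 1300, 18]);
translate([1832, 0, 409]) cube([99, 1300, 18]);


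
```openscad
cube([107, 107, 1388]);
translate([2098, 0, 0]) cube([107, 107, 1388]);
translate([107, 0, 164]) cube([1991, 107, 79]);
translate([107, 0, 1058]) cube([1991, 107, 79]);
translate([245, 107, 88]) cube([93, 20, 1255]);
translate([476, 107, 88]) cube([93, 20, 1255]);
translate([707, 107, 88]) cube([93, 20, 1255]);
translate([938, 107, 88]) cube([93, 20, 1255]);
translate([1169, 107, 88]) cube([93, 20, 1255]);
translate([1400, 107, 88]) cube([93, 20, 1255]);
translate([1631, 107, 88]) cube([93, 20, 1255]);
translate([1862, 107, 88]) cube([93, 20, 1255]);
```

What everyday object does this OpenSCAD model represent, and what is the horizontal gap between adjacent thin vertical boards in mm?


A fence section. The picket gap is 138 mm.

Two posts, two rails, 8 pickets — a fence section. Span 1991 mm holds 8 pickets of 93 mm with 9 equal gaps: ⌊(1991 − 8·93) / 9⌋ = 138 mm.


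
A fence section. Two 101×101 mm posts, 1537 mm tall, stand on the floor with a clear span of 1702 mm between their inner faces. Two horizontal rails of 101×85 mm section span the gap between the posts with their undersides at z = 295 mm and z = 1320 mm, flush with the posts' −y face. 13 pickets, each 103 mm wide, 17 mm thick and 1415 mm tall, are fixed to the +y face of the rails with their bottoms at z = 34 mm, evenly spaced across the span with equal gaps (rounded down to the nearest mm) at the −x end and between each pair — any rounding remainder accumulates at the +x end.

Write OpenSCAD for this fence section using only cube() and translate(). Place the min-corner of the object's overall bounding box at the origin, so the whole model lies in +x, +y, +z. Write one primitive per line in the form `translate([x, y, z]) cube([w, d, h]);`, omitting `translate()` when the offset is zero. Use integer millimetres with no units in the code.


cube([101, 101, 1537]);
translate([1803, 0, 0]) cube([101, 101, 1537]);
translate([101, 0, 295]) cube([1702, 101, 85]);
translate([101, 0, 1320]) cube([1702, 101, 85]);
translate([126, 101, 34]) cube([103, 17, 1415]);
translate([254, 101, 34]) cube([103, 17, 1415]);
translate([382, 101, 34]) cube([103, 17, 1415]);
translate([510, 101, 34]) cube([103, 17, 1415]);
translate([638, 101, 34]) cube([103, 17, 1415]);
translate([766, 101, 34]) cube([103, 17, 1415]);
translate([894, 101, 34]) cube([103, 17, 1415]);
translate([1022, 101, 34]) cube([103, 17, 1415]);
translate([1150, 101, 34]) cube([103, 17, 1415]);
translate([1278, 101, 34]) cube([103, 17, 1415]);
translate([1406, 101, 34]) cube([103, 17, 1415]);
translate([1534, 101, 34]) cube([103, 17, 1415]);
translate([1662, 101, 34]) cube([103, 17, 1415]);


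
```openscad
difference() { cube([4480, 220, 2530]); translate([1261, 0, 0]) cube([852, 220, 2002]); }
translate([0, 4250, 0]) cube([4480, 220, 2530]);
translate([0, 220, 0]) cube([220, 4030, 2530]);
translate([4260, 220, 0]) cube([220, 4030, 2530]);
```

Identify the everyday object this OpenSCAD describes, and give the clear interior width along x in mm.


A single room. The interior width is 4040 mm.

Four walls enclosing a rectangle with a door in the front wall — a room. Outside width 4480 minus two 220 mm walls gives 4040 mm.


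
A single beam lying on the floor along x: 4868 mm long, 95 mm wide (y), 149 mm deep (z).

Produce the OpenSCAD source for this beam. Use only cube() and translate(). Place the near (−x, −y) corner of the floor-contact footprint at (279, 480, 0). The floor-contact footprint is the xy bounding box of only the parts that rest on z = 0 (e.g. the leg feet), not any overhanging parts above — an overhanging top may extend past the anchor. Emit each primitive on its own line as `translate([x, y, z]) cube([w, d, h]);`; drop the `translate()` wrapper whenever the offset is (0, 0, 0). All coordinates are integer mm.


translate([279, 480, 0]) cube([4868, 95, 149]);


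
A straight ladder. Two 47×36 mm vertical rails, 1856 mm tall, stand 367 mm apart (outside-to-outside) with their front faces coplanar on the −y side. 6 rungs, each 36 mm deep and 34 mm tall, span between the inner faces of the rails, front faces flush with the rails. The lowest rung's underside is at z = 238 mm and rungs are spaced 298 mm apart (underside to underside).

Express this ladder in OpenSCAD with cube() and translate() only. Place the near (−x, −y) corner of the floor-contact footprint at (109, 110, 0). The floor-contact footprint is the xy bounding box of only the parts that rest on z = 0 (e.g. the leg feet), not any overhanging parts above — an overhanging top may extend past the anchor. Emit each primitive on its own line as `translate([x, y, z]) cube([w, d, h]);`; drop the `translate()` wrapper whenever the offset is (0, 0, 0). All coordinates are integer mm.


translate([109, 110, 0]) cube([47, 36, 1856]);
translate([429, 110, 0]) cube([47, 36, 1856]);
translate([156, 110, 238]) cube([273, 36, 34]);
translate([156, 110, 536]) cube([273, 36, 34]);
translate([156, 110, 834]) cube([273, 36, 34]);
translate([156, 110, 1132]) cube([273, 36, 34]);
translate([156, 110, 1430]) cube([273, 36, 34]);
translate([156, 110, 1728]) cube([273, 36, 34]);


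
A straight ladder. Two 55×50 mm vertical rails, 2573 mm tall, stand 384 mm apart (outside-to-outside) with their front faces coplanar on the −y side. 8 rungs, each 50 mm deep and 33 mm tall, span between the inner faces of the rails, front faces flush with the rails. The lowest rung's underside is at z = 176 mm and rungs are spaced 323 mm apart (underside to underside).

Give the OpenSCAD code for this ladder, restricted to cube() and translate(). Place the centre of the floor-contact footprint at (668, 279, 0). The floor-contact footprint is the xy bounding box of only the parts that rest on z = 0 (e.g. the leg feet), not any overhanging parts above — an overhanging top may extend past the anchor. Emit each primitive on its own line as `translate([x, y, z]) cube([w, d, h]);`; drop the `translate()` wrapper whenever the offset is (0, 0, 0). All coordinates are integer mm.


translate([476, 254, 0]) cube([55, 50, 2573]);
translate([805, 254, 0]) cube([55, 50, 2573]);
translate([531, 254, 176]) cube([274, 50, 33]);
translate([531, 254, 499]) cube([274, 50, 33]);
translate([531, 254, 822]) cube([274, 50, 33]);
translate([531, 254, 1145]) cube([274, 50, 33]);
translate([531, 254, 1468]) cube([274, 50, 33]);
translate([531, 254, 1791]) cube([274, 50, 33]);
translate([531, 254, 2114]) cube([274, 50, 33]);
translate([531, 254, 2437]) cube([274, 50, 33]);


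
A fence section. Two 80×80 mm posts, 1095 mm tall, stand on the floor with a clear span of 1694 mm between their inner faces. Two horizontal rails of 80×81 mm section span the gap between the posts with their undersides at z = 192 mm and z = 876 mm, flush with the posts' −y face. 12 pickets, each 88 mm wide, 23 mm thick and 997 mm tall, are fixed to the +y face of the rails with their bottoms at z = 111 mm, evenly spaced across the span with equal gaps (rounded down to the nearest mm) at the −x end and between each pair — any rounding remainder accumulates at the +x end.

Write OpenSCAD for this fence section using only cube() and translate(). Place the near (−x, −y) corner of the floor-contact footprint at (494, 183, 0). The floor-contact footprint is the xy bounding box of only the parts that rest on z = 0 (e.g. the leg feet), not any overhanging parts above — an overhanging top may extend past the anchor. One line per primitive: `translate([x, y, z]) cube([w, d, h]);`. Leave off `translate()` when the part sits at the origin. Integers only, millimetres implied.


translate([494, 183, 0]) cube([80, 80, 1095]);
translate([2268, 183, 0]) cube([80, 80, 1095]);
translate([574, 183, 192]) cube([1694, 80, 81]);
translate([574, 183, 876]) cube([1694, 80, 81]);
translate([623, 263, 111]) cube([88, 23, 997]);
translate([760, 263, 111]) cube([88, 23, 997]);
translate([897, 263, 111]) cube([88, 23, 997]);
translate([1034, 263, 111]) cube([88, 23, 997]);
translate([1171, 263, 111]) cube([88, 23, 997]);
translate([1308, 263, 111]) cube([88, 23, 997]);
translate([1445, 263, 111]) cube([88, 23, 997]);
translate([1582, 263, 111]) cube([88, 23, 997]);
translate([1719, 263, 111]) cube([88, 23, 997]);
translate([1856, 263, 111]) cube([88, 23, 997]);
translate([1993, 263, 111]) cube([88, 23, 997]);
translate([2130, 263, 111]) cube([88, 23, 997]);


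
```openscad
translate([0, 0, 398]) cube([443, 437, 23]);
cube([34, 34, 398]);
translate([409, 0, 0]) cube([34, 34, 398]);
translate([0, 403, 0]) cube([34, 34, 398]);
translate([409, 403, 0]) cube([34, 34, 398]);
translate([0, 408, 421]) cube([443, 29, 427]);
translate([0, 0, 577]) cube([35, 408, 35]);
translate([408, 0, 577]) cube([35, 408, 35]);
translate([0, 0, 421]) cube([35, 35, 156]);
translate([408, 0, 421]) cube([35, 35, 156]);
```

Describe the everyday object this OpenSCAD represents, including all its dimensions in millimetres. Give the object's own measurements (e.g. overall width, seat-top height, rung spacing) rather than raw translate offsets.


A chair. The seat is a 443×437×23 mm slab with its top at z = 421 mm, on four 34×34 mm corner legs (flush with the seat edges, standing on z = 0). A flat backrest 29 mm thick, 427 mm tall, spans the full seat width and rises from the seat top along its +y edge, rear face flush with the rear of the seat. Two armrests of 35×35 mm section run along each side from the seat's front edge to the front of the backrest, top faces 191 mm above the seat top and outer faces flush with the seat's x-edges; a 35×35 mm post under the front of each armrest stands on the seat at the front corner.


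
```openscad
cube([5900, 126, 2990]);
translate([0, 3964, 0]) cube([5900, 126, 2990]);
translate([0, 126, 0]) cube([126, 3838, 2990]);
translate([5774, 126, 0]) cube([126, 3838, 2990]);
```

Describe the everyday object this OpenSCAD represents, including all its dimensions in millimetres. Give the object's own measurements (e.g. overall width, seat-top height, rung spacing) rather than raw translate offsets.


The wall frame of a small rectangular building: four walls, each 2990 mm tall and 126 mm thick, enclosing a footprint 5900 mm (x) by 4090 mm (y) outside-to-outside, with no floor or roof. The front and back walls (the −y and +y sides) span the full width; the two side walls fit between them.


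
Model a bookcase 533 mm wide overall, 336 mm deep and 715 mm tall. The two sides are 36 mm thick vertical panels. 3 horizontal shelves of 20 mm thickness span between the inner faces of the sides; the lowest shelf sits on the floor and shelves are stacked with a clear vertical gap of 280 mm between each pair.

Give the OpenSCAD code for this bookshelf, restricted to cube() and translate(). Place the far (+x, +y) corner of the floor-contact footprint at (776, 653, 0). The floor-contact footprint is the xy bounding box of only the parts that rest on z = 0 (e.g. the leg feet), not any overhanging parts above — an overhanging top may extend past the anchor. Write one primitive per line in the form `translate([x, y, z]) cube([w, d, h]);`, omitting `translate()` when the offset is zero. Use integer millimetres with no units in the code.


translate([243, 317, 0]) cube([36, 336, 715]);
translate([740, 317, 0]) cube([36, 336, 715]);
translate([279, 317, 0]) cube([461, 336, 20]);
translate([279, 317, 300]) cube([461, 336, 20]);
translate([279, 317, 600]) cube([461, 336, 20]);


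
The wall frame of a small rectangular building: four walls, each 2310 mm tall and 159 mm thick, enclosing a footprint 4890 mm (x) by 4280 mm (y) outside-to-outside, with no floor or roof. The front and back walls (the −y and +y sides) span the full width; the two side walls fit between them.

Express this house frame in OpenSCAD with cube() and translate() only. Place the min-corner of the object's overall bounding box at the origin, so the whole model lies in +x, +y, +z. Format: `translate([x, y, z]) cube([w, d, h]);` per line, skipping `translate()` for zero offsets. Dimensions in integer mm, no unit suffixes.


cube([4890, 159, 2310]);
translate([0, 4121, 0]) cube([4890, 159, 2310]);
translate([0, 159, 0]) cube([159, 3962, 2310]);
translate([4731, 159, 0]) cube([159, 3962, 2310]);


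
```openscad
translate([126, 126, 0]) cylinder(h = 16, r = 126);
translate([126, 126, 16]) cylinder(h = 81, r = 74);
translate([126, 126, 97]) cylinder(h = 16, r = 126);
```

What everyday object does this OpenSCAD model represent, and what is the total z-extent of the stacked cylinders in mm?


A spool. The overall height is 113 mm.

Three coaxial cylinders, large–small–large — a spool. Two 16 mm flanges and a 81 mm core give 16 + 81 + 16 = 113 mm.


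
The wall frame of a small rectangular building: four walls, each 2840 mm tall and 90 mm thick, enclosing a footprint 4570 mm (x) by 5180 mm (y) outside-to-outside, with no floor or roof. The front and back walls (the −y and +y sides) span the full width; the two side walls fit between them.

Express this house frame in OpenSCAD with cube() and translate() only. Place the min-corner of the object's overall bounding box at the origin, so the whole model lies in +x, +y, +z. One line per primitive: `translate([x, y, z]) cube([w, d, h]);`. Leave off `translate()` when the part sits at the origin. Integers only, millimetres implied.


cube([4570, 90, 2840]);
translate([0, 5090, 0]) cube([4570, 90, 2840]);
translate([0, 90, 0]) cube([90, 5000, 2840]);
translate([4480, 90, 0]) cube([90, 5000, 2840]);


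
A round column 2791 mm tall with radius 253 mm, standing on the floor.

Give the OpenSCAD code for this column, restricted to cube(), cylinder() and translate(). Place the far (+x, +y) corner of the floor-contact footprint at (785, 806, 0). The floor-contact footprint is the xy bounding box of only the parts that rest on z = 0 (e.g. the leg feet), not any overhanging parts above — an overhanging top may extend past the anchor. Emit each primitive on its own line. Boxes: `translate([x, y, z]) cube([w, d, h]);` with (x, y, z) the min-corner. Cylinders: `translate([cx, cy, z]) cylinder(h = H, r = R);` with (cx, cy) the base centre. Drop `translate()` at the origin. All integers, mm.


translate([532, 553, 0]) cylinder(h = 2791, r = 253);


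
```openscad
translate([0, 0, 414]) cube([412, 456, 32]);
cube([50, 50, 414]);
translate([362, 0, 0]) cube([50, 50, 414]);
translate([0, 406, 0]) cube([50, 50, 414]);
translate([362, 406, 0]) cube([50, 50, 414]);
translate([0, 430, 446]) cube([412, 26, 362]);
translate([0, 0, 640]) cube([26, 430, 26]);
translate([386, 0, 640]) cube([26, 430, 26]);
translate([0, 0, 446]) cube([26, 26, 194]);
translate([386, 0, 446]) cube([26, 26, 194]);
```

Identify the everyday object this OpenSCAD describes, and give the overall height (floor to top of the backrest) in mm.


A chair. The overall height is 808 mm.

A slab on four corner posts with a tall panel at the back — a chair. The seat slab sits at z = 414 with thickness 32, and the 362 mm backrest starts at the seat top, so the overall height is 414 + 32 + 362 = 808 mm.


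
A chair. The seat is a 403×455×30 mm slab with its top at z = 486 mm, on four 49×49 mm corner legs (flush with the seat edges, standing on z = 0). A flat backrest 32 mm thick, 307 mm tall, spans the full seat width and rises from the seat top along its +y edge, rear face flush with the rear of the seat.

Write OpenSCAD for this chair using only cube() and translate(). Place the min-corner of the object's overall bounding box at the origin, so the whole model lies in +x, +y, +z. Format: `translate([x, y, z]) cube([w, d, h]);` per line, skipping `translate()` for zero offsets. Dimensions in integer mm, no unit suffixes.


translate([0, 0, 456]) cube([403, 455, 30]);
cube([49, 49, 456]);
translate([354, 0, 0]) cube([49, 49, 456]);
translate([0, 406, 0]) cube([49, 49, 456]);
translate([354, 406, 0]) cube([49, 49, 456]);
translate([0, 423, 486]) cube([403, 32, 307]);


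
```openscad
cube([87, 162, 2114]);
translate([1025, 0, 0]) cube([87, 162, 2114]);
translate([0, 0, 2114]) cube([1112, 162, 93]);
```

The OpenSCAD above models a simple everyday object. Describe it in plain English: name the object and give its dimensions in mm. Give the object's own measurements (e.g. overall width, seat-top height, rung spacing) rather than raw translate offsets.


A door frame. The clear opening is 938 mm wide and 2114 mm high. Two 87 mm wide jambs, 162 mm deep, stand either side of the opening from the floor to the top of the opening. A 93 mm thick head sits across the top of both jambs, spanning the full outside width of the frame.


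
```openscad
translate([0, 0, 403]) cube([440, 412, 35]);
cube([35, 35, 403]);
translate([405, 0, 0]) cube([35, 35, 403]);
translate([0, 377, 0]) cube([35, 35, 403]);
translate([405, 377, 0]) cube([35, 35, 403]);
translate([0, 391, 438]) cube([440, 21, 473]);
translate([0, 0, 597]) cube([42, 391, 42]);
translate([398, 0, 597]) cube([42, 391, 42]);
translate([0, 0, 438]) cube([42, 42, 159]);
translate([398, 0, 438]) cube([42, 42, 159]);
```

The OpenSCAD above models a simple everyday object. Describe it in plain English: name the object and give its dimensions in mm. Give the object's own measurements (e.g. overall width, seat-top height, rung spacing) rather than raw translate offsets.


A chair. The seat is a 440×412×35 mm slab with its top at z = 438 mm, on four 35×35 mm corner legs (flush with the seat edges, standing on z = 0). A flat backrest 21 mm thick, 473 mm tall, spans the full seat width and rises from the seat top along its +y edge, rear face flush with the rear of the seat. Two armrests of 42×42 mm section run along each side from the seat's front edge to the front of the backrest, top faces 201 mm above the seat top and outer faces flush with the seat's x-edges; a 42×42 mm post under the front of each armrest stands on the seat at the front corner.


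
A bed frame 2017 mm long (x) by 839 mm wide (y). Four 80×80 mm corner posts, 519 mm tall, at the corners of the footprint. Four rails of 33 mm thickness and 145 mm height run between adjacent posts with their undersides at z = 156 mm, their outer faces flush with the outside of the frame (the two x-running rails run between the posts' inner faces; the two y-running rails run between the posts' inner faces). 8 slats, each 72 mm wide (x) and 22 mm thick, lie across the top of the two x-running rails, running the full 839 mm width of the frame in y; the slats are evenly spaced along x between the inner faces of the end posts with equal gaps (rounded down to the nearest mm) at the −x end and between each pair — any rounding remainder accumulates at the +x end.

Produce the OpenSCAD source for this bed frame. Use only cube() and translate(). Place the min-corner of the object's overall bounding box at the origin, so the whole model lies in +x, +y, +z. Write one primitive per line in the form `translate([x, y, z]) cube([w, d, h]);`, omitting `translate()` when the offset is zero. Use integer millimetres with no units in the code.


cube([80, 80, 519]);
translate([0, 759, 0]) cube([80, 80, 519]);
translate([1937, 0, 0]) cube([80, 80, 519]);
translate([1937, 759, 0]) cube([80, 80, 519]);
translate([80, 0, 156]) cube([1857, 33, 145]);
translate([80, 806, 156]) cube([1857, 33, 145]);
translate([0, 80, 156]) cube([33, 679, 145]);
translate([1984, 80, 156]) cube([33, 679, 145]);
translate([222, 0, 301]) cube([72, 839, 22]);
translate([436, 0, 301]) cube([72, 839, 22]);
translate([650, 0, 301]) cube([72, 839, 22]);
translate([864, 0, 301]) cube([72, 839, 22]);
translate([1078, 0, 301]) cube([72, 839, 22]);
translate([1292, 0, 301]) cube([72, 839, 22]);
translate([1506, 0, 301]) cube([72, 839, 22]);
translate([1720, 0, 301]) cube([72, 839, 22]);


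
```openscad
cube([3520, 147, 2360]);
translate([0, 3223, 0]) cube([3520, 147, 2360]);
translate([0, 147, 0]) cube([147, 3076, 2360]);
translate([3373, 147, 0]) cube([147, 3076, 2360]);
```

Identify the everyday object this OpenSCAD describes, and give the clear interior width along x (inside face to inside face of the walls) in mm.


A house (or room) frame. The interior width is 3226 mm.

Four 2360 mm walls enclosing a rectangle with no floor or roof — a room or house frame. Outside width is 3520 mm and wall thickness is 147 mm, so the interior width is 3520 − 2 × 147 = 3226 mm.


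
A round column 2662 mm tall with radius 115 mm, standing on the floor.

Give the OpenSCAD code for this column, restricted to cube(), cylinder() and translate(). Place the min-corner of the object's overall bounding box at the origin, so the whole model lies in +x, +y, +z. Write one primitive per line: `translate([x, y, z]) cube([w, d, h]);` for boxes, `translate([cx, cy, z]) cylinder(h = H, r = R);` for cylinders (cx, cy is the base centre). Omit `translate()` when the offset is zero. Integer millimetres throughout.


translate([115, 115, 0]) cylinder(h = 2662, r = 115);


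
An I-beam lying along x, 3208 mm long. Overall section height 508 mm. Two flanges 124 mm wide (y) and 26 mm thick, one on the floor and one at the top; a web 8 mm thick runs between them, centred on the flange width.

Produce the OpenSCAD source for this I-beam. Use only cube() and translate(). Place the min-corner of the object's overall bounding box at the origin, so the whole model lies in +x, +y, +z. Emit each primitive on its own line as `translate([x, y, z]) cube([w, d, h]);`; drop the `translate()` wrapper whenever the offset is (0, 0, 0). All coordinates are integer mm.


cube([3208, 124, 26]);
translate([0, 58, 26]) cube([3208, 8, 456]);
translate([0, 0, 482]) cube([3208, 124, 26]);


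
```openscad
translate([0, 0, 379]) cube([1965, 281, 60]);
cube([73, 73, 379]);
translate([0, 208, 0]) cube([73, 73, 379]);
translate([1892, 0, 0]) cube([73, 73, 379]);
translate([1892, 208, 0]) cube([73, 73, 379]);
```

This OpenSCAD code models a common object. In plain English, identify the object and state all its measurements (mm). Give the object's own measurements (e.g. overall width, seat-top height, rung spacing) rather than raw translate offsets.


A bench: a 1965×281 mm seat slab, 60 mm thick, top at z = 439 mm, on four 73×73 mm square legs flush with the seat corners and standing on z = 0.


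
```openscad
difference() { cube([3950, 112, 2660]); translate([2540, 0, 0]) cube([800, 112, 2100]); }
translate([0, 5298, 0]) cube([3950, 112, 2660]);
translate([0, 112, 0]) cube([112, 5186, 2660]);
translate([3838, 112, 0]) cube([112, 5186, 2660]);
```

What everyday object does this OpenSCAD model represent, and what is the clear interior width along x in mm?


A single room. The interior width is 3726 mm.

Four walls enclosing a rectangle with a door in the front wall — a room. Outside width 3950 minus two 112 mm walls gives 3726 mm.


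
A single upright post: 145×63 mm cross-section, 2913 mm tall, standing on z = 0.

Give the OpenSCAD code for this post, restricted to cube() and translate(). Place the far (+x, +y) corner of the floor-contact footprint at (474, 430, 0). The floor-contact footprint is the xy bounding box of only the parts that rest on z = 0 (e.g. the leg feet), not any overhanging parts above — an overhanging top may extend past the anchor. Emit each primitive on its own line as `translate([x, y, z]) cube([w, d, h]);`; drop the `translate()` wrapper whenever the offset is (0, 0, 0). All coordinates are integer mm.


translate([329, 367, 0]) cube([145, 63, 2913]);


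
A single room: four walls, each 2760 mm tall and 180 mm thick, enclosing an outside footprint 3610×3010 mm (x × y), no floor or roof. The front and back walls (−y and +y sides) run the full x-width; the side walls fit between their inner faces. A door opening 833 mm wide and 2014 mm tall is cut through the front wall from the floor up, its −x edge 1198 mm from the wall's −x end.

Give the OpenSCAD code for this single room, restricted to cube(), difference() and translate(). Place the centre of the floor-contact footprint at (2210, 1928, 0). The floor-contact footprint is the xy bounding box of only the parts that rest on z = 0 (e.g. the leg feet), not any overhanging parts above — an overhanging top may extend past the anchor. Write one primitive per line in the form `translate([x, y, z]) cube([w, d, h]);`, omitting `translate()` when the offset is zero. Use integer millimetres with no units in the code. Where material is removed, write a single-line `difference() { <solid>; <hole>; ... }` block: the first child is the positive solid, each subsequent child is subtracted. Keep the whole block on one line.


difference() { translate([405, 423, 0]) cube([3610, 180, 2760]); translate([1603, 423, 0]) cube([833, 180, 2014]); }
translate([405, 3253, 0]) cube([3610, 180, 2760]);
translate([405, 603, 0]) cube([180, 2650, 2760]);
translate([3835, 603, 0]) cube([180, 2650, 2760]);


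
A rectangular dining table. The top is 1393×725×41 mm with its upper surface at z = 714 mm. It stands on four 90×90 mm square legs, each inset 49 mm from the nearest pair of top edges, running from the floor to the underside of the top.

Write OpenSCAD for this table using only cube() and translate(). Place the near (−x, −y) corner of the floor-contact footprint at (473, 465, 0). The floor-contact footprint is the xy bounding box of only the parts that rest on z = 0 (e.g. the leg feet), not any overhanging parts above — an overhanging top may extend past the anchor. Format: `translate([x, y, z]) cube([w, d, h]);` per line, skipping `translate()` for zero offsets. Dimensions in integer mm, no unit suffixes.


// leg_h = 714 - 41 = 673
translate([424, 416, 673]) cube([1393, 725, 41]);
translate([473, 465, 0]) cube([90, 90, 673]);
translate([1678, 465, 0]) cube([90, 90, 673]);
translate([473, 1002, 0]) cube([90, 90, 673]);
translate([1678, 1002, 0]) cube([90, 90, 673]);


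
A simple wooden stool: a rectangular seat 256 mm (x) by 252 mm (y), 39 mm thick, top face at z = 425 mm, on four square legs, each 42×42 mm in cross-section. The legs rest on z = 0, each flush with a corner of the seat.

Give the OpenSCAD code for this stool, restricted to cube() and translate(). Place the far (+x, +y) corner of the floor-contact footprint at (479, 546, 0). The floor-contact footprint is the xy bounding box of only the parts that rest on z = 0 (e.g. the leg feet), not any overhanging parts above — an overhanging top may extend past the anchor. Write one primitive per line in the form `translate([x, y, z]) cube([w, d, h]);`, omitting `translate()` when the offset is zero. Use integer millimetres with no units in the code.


// leg_h = 425 - 39 = 386
translate([223, 294, 386]) cube([256, 252, 39]);
translate([223, 294, 0]) cube([42, 42, 386]);
translate([437, 294, 0]) cube([42, 42, 386]);
translate([223, 504, 0]) cube([42, 42, 386]);
translate([437, 504, 0]) cube([42, 42, 386]);


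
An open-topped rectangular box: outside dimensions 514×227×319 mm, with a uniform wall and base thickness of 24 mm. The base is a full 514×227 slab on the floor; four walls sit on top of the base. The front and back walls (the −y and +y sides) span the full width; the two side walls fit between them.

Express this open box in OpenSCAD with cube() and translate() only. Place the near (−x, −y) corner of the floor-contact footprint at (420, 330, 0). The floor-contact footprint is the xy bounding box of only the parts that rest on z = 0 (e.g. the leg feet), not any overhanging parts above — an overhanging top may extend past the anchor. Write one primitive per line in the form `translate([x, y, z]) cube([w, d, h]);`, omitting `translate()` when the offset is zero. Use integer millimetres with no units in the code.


translate([420, 330, 0]) cube([514, 227, 24]);
translate([420, 330, 24]) cube([514, 24, 295]);
translate([420, 533, 24]) cube([514, 24, 295]);
translate([420, 354, 24]) cube([24, 179, 295]);
translate([910, 354, 24]) cube([24, 179, 295]);


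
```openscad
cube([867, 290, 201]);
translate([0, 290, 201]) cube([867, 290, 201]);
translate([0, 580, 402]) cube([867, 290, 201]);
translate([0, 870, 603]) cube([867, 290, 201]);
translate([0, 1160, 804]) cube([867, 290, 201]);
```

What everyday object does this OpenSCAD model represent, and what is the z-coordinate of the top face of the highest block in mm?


A staircase. The total rise is 1005 mm.

5 identical blocks, each offset up and back from the previous — a staircase. Each step is 201 mm tall and there are 5 of them, so the total rise is 5 × 201 = 1005 mm.


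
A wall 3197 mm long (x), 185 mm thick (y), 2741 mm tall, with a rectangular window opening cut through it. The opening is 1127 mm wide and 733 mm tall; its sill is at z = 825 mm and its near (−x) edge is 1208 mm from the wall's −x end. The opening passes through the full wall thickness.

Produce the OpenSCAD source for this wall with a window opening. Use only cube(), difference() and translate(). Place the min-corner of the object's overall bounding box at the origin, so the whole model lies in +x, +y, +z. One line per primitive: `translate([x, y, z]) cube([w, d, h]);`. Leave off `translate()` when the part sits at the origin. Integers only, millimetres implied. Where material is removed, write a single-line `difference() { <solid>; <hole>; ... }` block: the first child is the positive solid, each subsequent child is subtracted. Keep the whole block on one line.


difference() { cube([3197, 185, 2741]); translate([1208, 0, 825]) cube([1127, 185, 733]); }


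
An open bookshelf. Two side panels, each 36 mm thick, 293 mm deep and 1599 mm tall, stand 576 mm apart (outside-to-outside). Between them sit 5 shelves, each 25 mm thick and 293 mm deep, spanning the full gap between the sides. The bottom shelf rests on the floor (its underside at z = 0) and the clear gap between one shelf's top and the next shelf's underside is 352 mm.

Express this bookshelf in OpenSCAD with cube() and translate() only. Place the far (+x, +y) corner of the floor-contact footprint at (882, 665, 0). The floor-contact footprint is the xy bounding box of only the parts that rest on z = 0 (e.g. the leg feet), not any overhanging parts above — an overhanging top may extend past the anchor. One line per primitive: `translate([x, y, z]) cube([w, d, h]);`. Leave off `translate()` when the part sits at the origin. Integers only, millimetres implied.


translate([306, 372, 0]) cube([36, 293, 1599]);
translate([846, 372, 0]) cube([36, 293, 1599]);
translate([342, 372, 0]) cube([504, 293, 25]);
translate([342, 372, 377]) cube([504, 293, 25]);
translate([342, 372, 754]) cube([504, 293, 25]);
translate([342, 372, 1131]) cube([504, 293, 25]);
translate([342, 372, 1508]) cube([504, 293, 25]);


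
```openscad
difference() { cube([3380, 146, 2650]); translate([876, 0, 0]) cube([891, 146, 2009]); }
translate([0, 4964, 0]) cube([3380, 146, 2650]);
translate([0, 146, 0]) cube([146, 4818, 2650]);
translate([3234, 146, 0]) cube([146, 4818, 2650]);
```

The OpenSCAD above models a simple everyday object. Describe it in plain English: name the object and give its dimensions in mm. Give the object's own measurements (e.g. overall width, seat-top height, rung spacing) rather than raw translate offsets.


A single room: four walls, each 2650 mm tall and 146 mm thick, enclosing an outside footprint 3380×5110 mm (x × y), no floor or roof. The front and back walls (−y and +y sides) run the full x-width; the side walls fit between their inner faces. A door opening 891 mm wide and 2009 mm tall is cut through the front wall from the floor up, its −x edge 876 mm from the wall's −x end.


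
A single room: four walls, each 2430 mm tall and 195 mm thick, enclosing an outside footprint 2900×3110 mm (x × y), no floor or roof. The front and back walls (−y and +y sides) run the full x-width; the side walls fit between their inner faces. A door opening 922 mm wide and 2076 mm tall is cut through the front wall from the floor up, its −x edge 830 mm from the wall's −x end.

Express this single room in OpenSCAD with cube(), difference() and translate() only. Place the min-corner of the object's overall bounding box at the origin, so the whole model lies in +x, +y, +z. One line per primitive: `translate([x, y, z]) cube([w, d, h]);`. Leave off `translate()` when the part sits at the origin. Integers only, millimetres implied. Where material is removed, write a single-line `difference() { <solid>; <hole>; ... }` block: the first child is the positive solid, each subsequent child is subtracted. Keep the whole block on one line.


difference() { cube([2900, 195, 2430]); translate([830, 0, 0]) cube([922, 195, 2076]); }
translate([0, 2915, 0]) cube([2900, 195, 2430]);
translate([0, 195, 0]) cube([195, 2720, 2430]);
translate([2705, 195, 0]) cube([195, 2720, 2430]);


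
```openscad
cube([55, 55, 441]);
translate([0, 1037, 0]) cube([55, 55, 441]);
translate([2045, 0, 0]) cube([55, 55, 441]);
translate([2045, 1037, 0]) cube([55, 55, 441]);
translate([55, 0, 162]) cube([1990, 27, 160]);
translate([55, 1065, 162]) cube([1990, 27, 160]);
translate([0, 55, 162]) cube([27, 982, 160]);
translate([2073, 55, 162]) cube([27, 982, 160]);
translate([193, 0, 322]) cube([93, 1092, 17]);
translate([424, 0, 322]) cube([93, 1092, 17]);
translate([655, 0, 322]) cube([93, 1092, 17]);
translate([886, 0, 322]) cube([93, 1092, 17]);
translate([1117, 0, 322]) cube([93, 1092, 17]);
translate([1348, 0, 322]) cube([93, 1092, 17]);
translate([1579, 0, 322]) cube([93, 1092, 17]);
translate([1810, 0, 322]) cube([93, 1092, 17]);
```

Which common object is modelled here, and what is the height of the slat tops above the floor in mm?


A bed frame. The slat-top height is 339 mm.

Four posts, four rails, and a row of slats — a bed frame. Slats sit on the rails at z = 162 + 160 = 322; with slat thickness 17, the top is 339 mm.
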